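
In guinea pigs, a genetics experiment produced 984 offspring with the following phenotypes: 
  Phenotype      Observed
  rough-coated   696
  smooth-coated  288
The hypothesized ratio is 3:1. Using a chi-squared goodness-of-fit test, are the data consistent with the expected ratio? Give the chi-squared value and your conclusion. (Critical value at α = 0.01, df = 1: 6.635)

9.561; not consistent

The 3:1 ratio has 4 parts, so with N = 984 the expected counts are:
  rough-coated: 984 × 3/4 = 738
  smooth-coated: 984 × 1/4 = 246
χ² = Σ (O − E)² / E
  rough-coated: (696 − 738)² / 738 = 2.3902
  smooth-coated: (288 − 246)² / 246 = 7.1707
χ² = 2.3902 + 7.1707 = 9.5609 ≈ 9.561
Degrees of freedom = 2 − 1 = 1; critical value at α = 0.01 is 6.635.
Since 9.561 > 6.635, we reject the null hypothesis — the data do not fit the 3:1 ratio.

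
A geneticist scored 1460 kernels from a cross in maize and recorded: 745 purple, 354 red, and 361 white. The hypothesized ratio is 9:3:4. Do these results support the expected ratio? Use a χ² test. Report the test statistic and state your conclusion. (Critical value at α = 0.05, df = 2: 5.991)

Expected counts for N = 1460 under a 9:3:4 ratio (total parts = 16):
  purple: 1460 × 9/16 = 821.25
  red: 1460 × 3/16 = 273.75
  white: 1460 × 4/16 = 365
χ² = Σ (O − E)² / E
  purple: (745 − 821.25)² / 821.25 = 7.0795
  red: (354 − 273.75)² / 273.75 = 23.5253
  white: (361 − 365)² / 365 = 0.0438
χ² = 7.0795 + 23.5253 + 0.0438 = 30.6486 ≈ 30.649
Degrees of freedom = 3 − 1 = 2; critical value at α = 0.05 is 5.991.
Since 30.649 > 5.991, we reject the null hypothesis — the data do not fit the 9:3:4 ratio.

30.649; not consistent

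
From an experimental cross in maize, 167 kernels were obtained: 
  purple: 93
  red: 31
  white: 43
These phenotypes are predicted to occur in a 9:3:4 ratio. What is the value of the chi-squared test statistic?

Total ratio parts = 16. Expected numbers out of 167:
  purple: 167 × 9/16 = 93.9375
  red: 167 × 3/16 = 31.3125
  white: 167 × 4/16 = 41.75
χ² = Σ (O − E)² / E
  purple: (93 − 93.9375)² / 93.9375 = 0.0094
  red: (31 − 31.3125)² / 31.3125 = 0.0031
  white: (43 − 41.75)² / 41.75 = 0.0374
χ² = 0.0094 + 0.0031 + 0.0374 = 0.0499 ≈ 0.050

0.050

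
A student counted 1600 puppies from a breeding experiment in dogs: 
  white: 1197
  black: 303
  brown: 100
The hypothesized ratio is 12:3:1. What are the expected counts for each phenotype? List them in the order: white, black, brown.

Total ratio parts = 16. Expected numbers out of 1600:
  white: 1600 × 12/16 = 1200
  black: 1600 × 3/16 = 300
  brown: 1600 × 1/16 = 100

1200, 300, 100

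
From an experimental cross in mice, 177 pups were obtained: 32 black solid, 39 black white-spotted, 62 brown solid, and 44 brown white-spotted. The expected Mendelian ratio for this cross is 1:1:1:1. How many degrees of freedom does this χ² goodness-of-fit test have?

3

A goodness-of-fit test with 4 phenotype classes has df = 4 − 1 = 3.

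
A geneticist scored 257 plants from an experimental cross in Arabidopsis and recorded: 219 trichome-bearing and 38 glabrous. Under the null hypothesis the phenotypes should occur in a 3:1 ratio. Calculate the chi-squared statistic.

14.300

The 3:1 ratio has 4 parts, so with N = 257 the expected counts are:
  trichome-bearing: 257 × 3/4 = 192.75
  glabrous: 257 × 1/4 = 64.25
χ² = Σ (O − E)² / E
  trichome-bearing: (219 − 192.75)² / 192.75 = 3.5749
  glabrous: (38 − 64.25)² / 64.25 = 10.7247
χ² = 3.5749 + 10.7247 = 14.2996 ≈ 14.300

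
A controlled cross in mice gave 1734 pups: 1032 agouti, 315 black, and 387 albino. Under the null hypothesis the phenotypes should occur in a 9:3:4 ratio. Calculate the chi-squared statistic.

8.591

Under the 9:3:4 hypothesis (Σ ratio = 16, N = 1734):
  agouti: 1734 × 9/16 = 975.375
  black: 1734 × 3/16 = 325.125
  albino: 1734 × 4/16 = 433.5
χ² = Σ (O − E)² / E
  agouti: (1032 − 975.375)² / 975.375 = 3.2873
  black: (315 − 325.125)² / 325.125 = 0.3153
  albino: (387 − 433.5)² / 433.5 = 4.9879
χ² = 3.2873 + 0.3153 + 4.9879 = 8.5905 ≈ 8.591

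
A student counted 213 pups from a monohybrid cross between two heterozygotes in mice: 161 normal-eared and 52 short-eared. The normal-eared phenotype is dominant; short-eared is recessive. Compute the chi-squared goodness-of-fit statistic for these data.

0.039

For a monohybrid cross between heterozygotes with complete dominance, the expected phenotypic ratio is 3:1.
Under the 3:1 hypothesis (Σ ratio = 4, N = 213):
  normal-eared: 213 × 3/4 = 159.75
  short-eared: 213 × 1/4 = 53.25
χ² = Σ (O − E)² / E
  normal-eared: (161 − 159.75)² / 159.75 = 0.0098
  short-eared: (52 − 53.25)² / 53.25 = 0.0293
χ² = 0.0098 + 0.0293 = 0.0391 ≈ 0.039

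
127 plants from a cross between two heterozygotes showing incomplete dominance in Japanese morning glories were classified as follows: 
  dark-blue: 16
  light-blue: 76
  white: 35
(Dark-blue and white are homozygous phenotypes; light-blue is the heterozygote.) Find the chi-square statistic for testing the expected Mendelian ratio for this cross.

10.606

With incomplete dominance, a heterozygote × heterozygote cross gives a 1:2:1 phenotypic ratio.
The 1:2:1 ratio has 4 parts, so with N = 127 the expected counts are:
  dark-blue: 127 × 1/4 = 31.75
  light-blue: 127 × 2/4 = 63.5
  white: 127 × 1/4 = 31.75
χ² = Σ (O − E)² / E
  dark-blue: (16 − 31.75)² / 31.75 = 7.8130
  light-blue: (76 − 63.5)² / 63.5 = 2.4606
  white: (35 − 31.75)² / 31.75 = 0.3327
χ² = 7.8130 + 2.4606 + 0.3327 = 10.6063 ≈ 10.606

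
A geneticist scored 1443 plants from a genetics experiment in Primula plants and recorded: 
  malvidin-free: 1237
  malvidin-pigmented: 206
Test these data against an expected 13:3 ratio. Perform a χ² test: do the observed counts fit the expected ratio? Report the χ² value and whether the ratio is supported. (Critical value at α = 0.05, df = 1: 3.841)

18.961; not consistent

Total ratio parts = 16. Expected numbers out of 1443:
  malvidin-free: 1443 × 13/16 = 1172.4375
  malvidin-pigmented: 1443 × 3/16 = 270.5625
χ² = Σ (O − E)² / E
  malvidin-free: (1237 − 1172.4375)² / 1172.4375 = 3.5553
  malvidin-pigmented: (206 − 270.5625)² / 270.5625 = 15.4061
χ² = 3.5553 + 15.4061 = 18.9614 ≈ 18.961
Degrees of freedom = 2 − 1 = 1; critical value at α = 0.05 is 3.841.
Since 18.961 > 3.841, we reject the null hypothesis — the data do not fit the 13:3 ratio.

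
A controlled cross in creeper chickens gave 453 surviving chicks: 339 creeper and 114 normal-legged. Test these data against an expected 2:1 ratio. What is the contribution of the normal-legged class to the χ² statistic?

Total ratio parts = 3. Expected numbers out of 453:
  creeper: 453 × 2/3 = 302
  normal-legged: 453 × 1/3 = 151
Contribution of normal-legged: (114 − 151)² / 151 = 9.0662

9.066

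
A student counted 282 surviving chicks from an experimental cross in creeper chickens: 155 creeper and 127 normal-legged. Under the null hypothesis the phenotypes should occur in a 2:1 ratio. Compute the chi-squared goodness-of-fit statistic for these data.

Expected counts for N = 282 under a 2:1 ratio (total parts = 3):
  creeper: 282 × 2/3 = 188
  normal-legged: 282 × 1/3 = 94
χ² = Σ (O − E)² / E
  creeper: (155 − 188)² / 188 = 5.7926
  normal-legged: (127 − 94)² / 94 = 11.5851
χ² = 5.7926 + 11.5851 = 17.3777 ≈ 17.378

17.378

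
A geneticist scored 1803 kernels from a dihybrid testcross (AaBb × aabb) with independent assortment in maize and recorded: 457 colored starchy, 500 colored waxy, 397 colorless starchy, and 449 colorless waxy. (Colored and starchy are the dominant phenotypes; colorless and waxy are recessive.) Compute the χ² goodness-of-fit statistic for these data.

11.884

A dihybrid testcross with independent assortment gives a 1:1:1:1 ratio.
Expected counts for N = 1803 under a 1:1:1:1 ratio (total parts = 4):
  colored starchy: 1803 × 1/4 = 450.75
  colored waxy: 1803 × 1/4 = 450.75
  colorless starchy: 1803 × 1/4 = 450.75
  colorless waxy: 1803 × 1/4 = 450.75
χ² = Σ (O − E)² / E
  colored starchy: (457 − 450.75)² / 450.75 = 0.0867
  colored waxy: (500 − 450.75)² / 450.75 = 5.3812
  colorless starchy: (397 − 450.75)² / 450.75 = 6.4095
  colorless waxy: (449 − 450.75)² / 450.75 = 0.0068
χ² = 0.0867 + 5.3812 + 6.4095 + 0.0068 = 11.8842 ≈ 11.884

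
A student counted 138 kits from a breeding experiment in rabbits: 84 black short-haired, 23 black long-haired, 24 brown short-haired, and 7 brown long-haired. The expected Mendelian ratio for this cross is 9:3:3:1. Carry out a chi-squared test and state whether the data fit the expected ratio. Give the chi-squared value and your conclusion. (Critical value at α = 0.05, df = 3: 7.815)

The 9:3:3:1 ratio has 16 parts, so with N = 138 the expected counts are:
  black short-haired: 138 × 9/16 = 77.625
  black long-haired: 138 × 3/16 = 25.875
  brown short-haired: 138 × 3/16 = 25.875
  brown long-haired: 138 × 1/16 = 8.625
χ² = Σ (O − E)² / E
  black short-haired: (84 − 77.625)² / 77.625 = 0.5236
  black long-haired: (23 − 25.875)² / 25.875 = 0.3194
  brown short-haired: (24 − 25.875)² / 25.875 = 0.1359
  brown long-haired: (7 − 8.625)² / 8.625 = 0.3062
χ² = 0.5236 + 0.3194 + 0.1359 + 0.3062 = 1.2851 ≈ 1.285
Degrees of freedom = 4 − 1 = 3; critical value at α = 0.05 is 7.815.
Since 1.285 < 7.815, we fail to reject the null hypothesis — the data are consistent with the 9:3:3:1 ratio.

1.285; consistent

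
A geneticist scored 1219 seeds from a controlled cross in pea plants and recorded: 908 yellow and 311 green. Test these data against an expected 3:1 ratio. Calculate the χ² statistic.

Expected counts for N = 1219 under a 3:1 ratio (total parts = 4):
  yellow: 1219 × 3/4 = 914.25
  green: 1219 × 1/4 = 304.75
χ² = Σ (O − E)² / E
  yellow: (908 − 914.25)² / 914.25 = 0.0427
  green: (311 − 304.75)² / 304.75 = 0.1282
χ² = 0.0427 + 0.1282 = 0.1709 ≈ 0.171

0.171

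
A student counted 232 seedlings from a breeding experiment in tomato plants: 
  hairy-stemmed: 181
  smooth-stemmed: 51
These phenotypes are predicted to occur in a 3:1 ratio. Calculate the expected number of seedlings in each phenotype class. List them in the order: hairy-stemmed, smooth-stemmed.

174, 58

Under the 3:1 hypothesis (Σ ratio = 4, N = 232):
  hairy-stemmed: 232 × 3/4 = 174
  smooth-stemmed: 232 × 1/4 = 58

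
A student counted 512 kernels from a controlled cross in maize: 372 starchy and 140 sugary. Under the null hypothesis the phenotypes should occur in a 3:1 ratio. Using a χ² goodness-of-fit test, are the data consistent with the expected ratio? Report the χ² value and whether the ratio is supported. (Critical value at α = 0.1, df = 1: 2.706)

Under the 3:1 hypothesis (Σ ratio = 4, N = 512):
  starchy: 512 × 3/4 = 384
  sugary: 512 × 1/4 = 128
χ² = Σ (O − E)² / E
  starchy: (372 − 384)² / 384 = 0.3750
  sugary: (140 − 128)² / 128 = 1.1250
χ² = 0.3750 + 1.1250 = 1.500
Degrees of freedom = 2 − 1 = 1; critical value at α = 0.1 is 2.706.
Since 1.500 < 2.706, we fail to reject the null hypothesis — the data are consistent with the 3:1 ratio.

1.500; consistent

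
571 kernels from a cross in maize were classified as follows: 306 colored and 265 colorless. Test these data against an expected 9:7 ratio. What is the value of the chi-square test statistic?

The 9:7 ratio has 16 parts, so with N = 571 the expected counts are:
  colored: 571 × 9/16 = 321.1875
  colorless: 571 × 7/16 = 249.8125
χ² = Σ (O − E)² / E
  colored: (306 − 321.1875)² / 321.1875 = 0.7181
  colorless: (265 − 249.8125)² / 249.8125 = 0.9233
χ² = 0.7181 + 0.9233 = 1.6414 ≈ 1.641

1.641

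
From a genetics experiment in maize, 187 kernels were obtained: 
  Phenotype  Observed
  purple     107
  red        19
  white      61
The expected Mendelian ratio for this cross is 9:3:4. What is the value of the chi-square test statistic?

11.733

Expected counts for N = 187 under a 9:3:4 ratio (total parts = 16):
  purple: 187 × 9/16 = 105.1875
  red: 187 × 3/16 = 35.0625
  white: 187 × 4/16 = 46.75
χ² = Σ (O − E)² / E
  purple: (107 − 105.1875)² / 105.1875 = 0.0312
  red: (19 − 35.0625)² / 35.0625 = 7.3584
  white: (61 − 46.75)² / 46.75 = 4.3436
χ² = 0.0312 + 7.3584 + 4.3436 = 11.7332 ≈ 11.733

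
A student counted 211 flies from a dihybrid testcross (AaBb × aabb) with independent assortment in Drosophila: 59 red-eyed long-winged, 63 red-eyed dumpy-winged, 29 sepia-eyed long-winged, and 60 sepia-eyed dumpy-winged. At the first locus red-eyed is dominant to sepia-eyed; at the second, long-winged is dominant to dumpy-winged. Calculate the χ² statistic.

A dihybrid testcross with independent assortment gives a 1:1:1:1 ratio.
The 1:1:1:1 ratio has 4 parts, so with N = 211 the expected counts are:
  red-eyed long-winged: 211 × 1/4 = 52.75
  red-eyed dumpy-winged: 211 × 1/4 = 52.75
  sepia-eyed long-winged: 211 × 1/4 = 52.75
  sepia-eyed dumpy-winged: 211 × 1/4 = 52.75
χ² = Σ (O − E)² / E
  red-eyed long-winged: (59 − 52.75)² / 52.75 = 0.7405
  red-eyed dumpy-winged: (63 − 52.75)² / 52.75 = 1.9917
  sepia-eyed long-winged: (29 − 52.75)² / 52.75 = 10.6931
  sepia-eyed dumpy-winged: (60 − 52.75)² / 52.75 = 0.9964
χ² = 0.7405 + 1.9917 + 10.6931 + 0.9964 = 14.4217 ≈ 14.422

14.422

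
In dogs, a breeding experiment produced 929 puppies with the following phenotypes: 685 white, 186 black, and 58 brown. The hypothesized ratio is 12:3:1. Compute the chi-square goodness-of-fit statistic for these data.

0.999

The 12:3:1 ratio has 16 parts, so with N = 929 the expected counts are:
  white: 929 × 12/16 = 696.75
  black: 929 × 3/16 = 174.1875
  brown: 929 × 1/16 = 58.0625
χ² = Σ (O − E)² / E
  white: (685 − 696.75)² / 696.75 = 0.1982
  black: (186 − 174.1875)² / 174.1875 = 0.8011
  brown: (58 − 58.0625)² / 58.0625 = 0.0001
χ² = 0.1982 + 0.8011 + 0.0001 = 0.9994 ≈ 0.999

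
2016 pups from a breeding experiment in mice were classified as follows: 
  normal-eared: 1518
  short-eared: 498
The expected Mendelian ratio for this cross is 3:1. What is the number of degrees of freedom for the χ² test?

A goodness-of-fit test with 2 phenotype classes has df = 2 − 1 = 1.

1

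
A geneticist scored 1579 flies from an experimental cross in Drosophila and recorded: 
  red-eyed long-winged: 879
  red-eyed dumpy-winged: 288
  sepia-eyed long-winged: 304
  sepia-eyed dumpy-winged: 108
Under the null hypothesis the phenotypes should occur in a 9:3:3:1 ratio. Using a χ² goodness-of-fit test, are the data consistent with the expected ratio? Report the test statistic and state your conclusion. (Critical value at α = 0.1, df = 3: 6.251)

Under the 9:3:3:1 hypothesis (Σ ratio = 16, N = 1579):
  red-eyed long-winged: 1579 × 9/16 = 888.1875
  red-eyed dumpy-winged: 1579 × 3/16 = 296.0625
  sepia-eyed long-winged: 1579 × 3/16 = 296.0625
  sepia-eyed dumpy-winged: 1579 × 1/16 = 98.6875
χ² = Σ (O − E)² / E
  red-eyed long-winged: (879 − 888.1875)² / 888.1875 = 0.0950
  red-eyed dumpy-winged: (288 − 296.0625)² / 296.0625 = 0.2196
  sepia-eyed long-winged: (304 − 296.0625)² / 296.0625 = 0.2128
  sepia-eyed dumpy-winged: (108 − 98.6875)² / 98.6875 = 0.8788
χ² = 0.0950 + 0.2196 + 0.2128 + 0.8788 = 1.4062 ≈ 1.406
Degrees of freedom = 4 − 1 = 3; critical value at α = 0.1 is 6.251.
Since 1.406 < 6.251, we fail to reject the null hypothesis — the data are consistent with the 9:3:3:1 ratio.

1.406; consistent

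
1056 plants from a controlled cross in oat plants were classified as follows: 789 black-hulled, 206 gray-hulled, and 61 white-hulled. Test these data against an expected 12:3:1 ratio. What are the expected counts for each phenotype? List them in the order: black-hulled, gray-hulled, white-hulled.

The 12:3:1 ratio has 16 parts, so with N = 1056 the expected counts are:
  black-hulled: 1056 × 12/16 = 792
  gray-hulled: 1056 × 3/16 = 198
  white-hulled: 1056 × 1/16 = 66

792, 198, 66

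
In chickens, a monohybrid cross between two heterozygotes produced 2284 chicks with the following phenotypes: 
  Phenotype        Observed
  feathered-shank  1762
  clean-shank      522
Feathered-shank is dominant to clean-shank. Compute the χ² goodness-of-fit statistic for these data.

5.607

For a monohybrid cross between heterozygotes with complete dominance, the expected phenotypic ratio is 3:1.
Total ratio parts = 4. Expected numbers out of 2284:
  feathered-shank: 2284 × 3/4 = 1713
  clean-shank: 2284 × 1/4 = 571
χ² = Σ (O − E)² / E
  feathered-shank: (1762 − 1713)² / 1713 = 1.4016
  clean-shank: (522 − 571)² / 571 = 4.2049
χ² = 1.4016 + 4.2049 = 5.6065 ≈ 5.607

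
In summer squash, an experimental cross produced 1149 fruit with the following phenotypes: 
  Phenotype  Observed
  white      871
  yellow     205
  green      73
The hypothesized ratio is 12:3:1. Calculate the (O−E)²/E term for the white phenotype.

Expected counts for N = 1149 under a 12:3:1 ratio (total parts = 16):
  white: 1149 × 12/16 = 861.75
  yellow: 1149 × 3/16 = 215.4375
  green: 1149 × 1/16 = 71.8125
Contribution of white: (871 − 861.75)² / 861.75 = 0.0993

0.099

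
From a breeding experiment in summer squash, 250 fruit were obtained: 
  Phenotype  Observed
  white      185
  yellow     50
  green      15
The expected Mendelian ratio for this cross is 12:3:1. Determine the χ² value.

0.267

Total ratio parts = 16. Expected numbers out of 250:
  white: 250 × 12/16 = 187.5
  yellow: 250 × 3/16 = 46.875
  green: 250 × 1/16 = 15.625
χ² = Σ (O − E)² / E
  white: (185 − 187.5)² / 187.5 = 0.0333
  yellow: (50 − 46.875)² / 46.875 = 0.2083
  green: (15 − 15.625)² / 15.625 = 0.0250
χ² = 0.0333 + 0.2083 + 0.0250 = 0.2666 ≈ 0.267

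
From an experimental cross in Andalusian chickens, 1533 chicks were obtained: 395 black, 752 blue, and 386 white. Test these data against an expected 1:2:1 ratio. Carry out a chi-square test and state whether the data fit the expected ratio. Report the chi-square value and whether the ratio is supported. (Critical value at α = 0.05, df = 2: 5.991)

Total ratio parts = 4. Expected numbers out of 1533:
  black: 1533 × 1/4 = 383.25
  blue: 1533 × 2/4 = 766.5
  white: 1533 × 1/4 = 383.25
χ² = Σ (O − E)² / E
  black: (395 − 383.25)² / 383.25 = 0.3602
  blue: (752 − 766.5)² / 766.5 = 0.2743
  white: (386 − 383.25)² / 383.25 = 0.0197
χ² = 0.3602 + 0.2743 + 0.0197 = 0.6542 ≈ 0.654
Degrees of freedom = 3 − 1 = 2; critical value at α = 0.05 is 5.991.
Since 0.654 < 5.991, we fail to reject the null hypothesis — the data are consistent with the 1:2:1 ratio.

0.654; consistent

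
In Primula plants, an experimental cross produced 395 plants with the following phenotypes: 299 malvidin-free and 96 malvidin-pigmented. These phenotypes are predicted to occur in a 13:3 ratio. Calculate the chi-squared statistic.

Total ratio parts = 16. Expected numbers out of 395:
  malvidin-free: 395 × 13/16 = 320.9375
  malvidin-pigmented: 395 × 3/16 = 74.0625
χ² = Σ (O − E)² / E
  malvidin-free: (299 − 320.9375)² / 320.9375 = 1.4995
  malvidin-pigmented: (96 − 74.0625)² / 74.0625 = 6.4979
χ² = 1.4995 + 6.4979 = 7.9974 ≈ 7.997

7.997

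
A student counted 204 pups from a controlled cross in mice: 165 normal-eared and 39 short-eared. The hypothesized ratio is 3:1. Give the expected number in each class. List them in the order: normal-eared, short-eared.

153, 51

The 3:1 ratio has 4 parts, so with N = 204 the expected counts are:
  normal-eared: 204 × 3/4 = 153
  short-eared: 204 × 1/4 = 51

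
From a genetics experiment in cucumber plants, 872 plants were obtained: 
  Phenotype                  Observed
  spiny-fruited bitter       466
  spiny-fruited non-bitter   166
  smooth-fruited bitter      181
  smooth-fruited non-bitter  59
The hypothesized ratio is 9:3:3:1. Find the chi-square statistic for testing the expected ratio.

The 9:3:3:1 ratio has 16 parts, so with N = 872 the expected counts are:
  spiny-fruited bitter: 872 × 9/16 = 490.5
  spiny-fruited non-bitter: 872 × 3/16 = 163.5
  smooth-fruited bitter: 872 × 3/16 = 163.5
  smooth-fruited non-bitter: 872 × 1/16 = 54.5
χ² = Σ (O − E)² / E
  spiny-fruited bitter: (466 − 490.5)² / 490.5 = 1.2238
  spiny-fruited non-bitter: (166 − 163.5)² / 163.5 = 0.0382
  smooth-fruited bitter: (181 − 163.5)² / 163.5 = 1.8731
  smooth-fruited non-bitter: (59 − 54.5)² / 54.5 = 0.3716
χ² = 1.2238 + 0.0382 + 1.8731 + 0.3716 = 3.5067 ≈ 3.507

3.507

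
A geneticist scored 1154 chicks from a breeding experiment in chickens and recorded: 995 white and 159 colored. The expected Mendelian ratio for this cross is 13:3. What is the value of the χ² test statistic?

18.725

The 13:3 ratio has 16 parts, so with N = 1154 the expected counts are:
  white: 1154 × 13/16 = 937.625
  colored: 1154 × 3/16 = 216.375
χ² = Σ (O − E)² / E
  white: (995 − 937.625)² / 937.625 = 3.5109
  colored: (159 − 216.375)² / 216.375 = 15.2138
χ² = 3.5109 + 15.2138 = 18.7247 ≈ 18.725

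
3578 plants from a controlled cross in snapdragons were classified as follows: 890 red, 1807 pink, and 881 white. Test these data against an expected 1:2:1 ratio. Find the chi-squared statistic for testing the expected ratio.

Expected counts for N = 3578 under a 1:2:1 ratio (total parts = 4):
  red: 3578 × 1/4 = 894.5
  pink: 3578 × 2/4 = 1789
  white: 3578 × 1/4 = 894.5
χ² = Σ (O − E)² / E
  red: (890 − 894.5)² / 894.5 = 0.0226
  pink: (1807 − 1789)² / 1789 = 0.1811
  white: (881 − 894.5)² / 894.5 = 0.2037
χ² = 0.0226 + 0.1811 + 0.2037 = 0.4074 ≈ 0.407

0.407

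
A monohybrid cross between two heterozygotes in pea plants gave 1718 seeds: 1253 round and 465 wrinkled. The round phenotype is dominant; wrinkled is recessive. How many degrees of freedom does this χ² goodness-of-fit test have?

1

For a monohybrid cross between heterozygotes with complete dominance, the expected phenotypic ratio is 3:1.
A goodness-of-fit test with 2 phenotype classes has df = 2 − 1 = 1.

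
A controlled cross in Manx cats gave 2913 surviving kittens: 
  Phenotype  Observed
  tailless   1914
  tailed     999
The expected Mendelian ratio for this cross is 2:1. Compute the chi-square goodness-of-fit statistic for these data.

1.211

Expected counts for N = 2913 under a 2:1 ratio (total parts = 3):
  tailless: 2913 × 2/3 = 1942
  tailed: 2913 × 1/3 = 971
χ² = Σ (O − E)² / E
  tailless: (1914 − 1942)² / 1942 = 0.4037
  tailed: (999 − 971)² / 971 = 0.8074
χ² = 0.4037 + 0.8074 = 1.2111 ≈ 1.211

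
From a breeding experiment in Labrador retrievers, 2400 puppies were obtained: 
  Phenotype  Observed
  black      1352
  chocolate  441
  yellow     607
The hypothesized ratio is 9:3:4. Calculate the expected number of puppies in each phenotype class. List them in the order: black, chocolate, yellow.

1350, 450, 600

Total ratio parts = 16. Expected numbers out of 2400:
  black: 2400 × 9/16 = 1350
  chocolate: 2400 × 3/16 = 450
  yellow: 2400 × 4/16 = 600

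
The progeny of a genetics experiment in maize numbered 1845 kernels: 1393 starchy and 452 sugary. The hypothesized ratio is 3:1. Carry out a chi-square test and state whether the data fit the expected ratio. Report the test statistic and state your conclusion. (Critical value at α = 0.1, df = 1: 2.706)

Expected counts for N = 1845 under a 3:1 ratio (total parts = 4):
  starchy: 1845 × 3/4 = 1383.75
  sugary: 1845 × 1/4 = 461.25
χ² = Σ (O − E)² / E
  starchy: (1393 − 1383.75)² / 1383.75 = 0.0618
  sugary: (452 − 461.25)² / 461.25 = 0.1855
χ² = 0.0618 + 0.1855 = 0.2473 ≈ 0.247
Degrees of freedom = 2 − 1 = 1; critical value at α = 0.1 is 2.706.
Since 0.247 < 2.706, we fail to reject the null hypothesis — the data are consistent with the 3:1 ratio.

0.247; consistent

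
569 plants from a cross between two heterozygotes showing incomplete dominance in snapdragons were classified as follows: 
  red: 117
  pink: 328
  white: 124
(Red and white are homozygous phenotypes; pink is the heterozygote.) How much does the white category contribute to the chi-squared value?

With incomplete dominance, a heterozygote × heterozygote cross gives a 1:2:1 phenotypic ratio.
The 1:2:1 ratio has 4 parts, so with N = 569 the expected counts are:
  red: 569 × 1/4 = 142.25
  pink: 569 × 2/4 = 284.5
  white: 569 × 1/4 = 142.25
Contribution of white: (124 − 142.25)² / 142.25 = 2.3414

2.341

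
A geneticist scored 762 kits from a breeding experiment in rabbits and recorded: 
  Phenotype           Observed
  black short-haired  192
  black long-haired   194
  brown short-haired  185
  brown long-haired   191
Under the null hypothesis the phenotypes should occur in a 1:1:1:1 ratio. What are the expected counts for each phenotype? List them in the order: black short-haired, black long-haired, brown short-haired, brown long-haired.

Under the 1:1:1:1 hypothesis (Σ ratio = 4, N = 762):
  black short-haired: 762 × 1/4 = 190.5
  black long-haired: 762 × 1/4 = 190.5
  brown short-haired: 762 × 1/4 = 190.5
  brown long-haired: 762 × 1/4 = 190.5

190.5, 190.5, 190.5, 190.5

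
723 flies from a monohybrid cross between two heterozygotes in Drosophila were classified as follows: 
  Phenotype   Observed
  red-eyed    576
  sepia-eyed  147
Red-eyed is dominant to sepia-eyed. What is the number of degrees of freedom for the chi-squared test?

1

For a monohybrid cross between heterozygotes with complete dominance, the expected phenotypic ratio is 3:1.
A goodness-of-fit test with 2 phenotype classes has df = 2 − 1 = 1.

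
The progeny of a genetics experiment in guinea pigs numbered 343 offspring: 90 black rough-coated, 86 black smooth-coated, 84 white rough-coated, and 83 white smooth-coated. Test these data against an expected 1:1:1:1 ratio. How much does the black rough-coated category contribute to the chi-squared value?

The 1:1:1:1 ratio has 4 parts, so with N = 343 the expected counts are:
  black rough-coated: 343 × 1/4 = 85.75
  black smooth-coated: 343 × 1/4 = 85.75
  white rough-coated: 343 × 1/4 = 85.75
  white smooth-coated: 343 × 1/4 = 85.75
Contribution of black rough-coated: (90 − 85.75)² / 85.75 = 0.2106

0.211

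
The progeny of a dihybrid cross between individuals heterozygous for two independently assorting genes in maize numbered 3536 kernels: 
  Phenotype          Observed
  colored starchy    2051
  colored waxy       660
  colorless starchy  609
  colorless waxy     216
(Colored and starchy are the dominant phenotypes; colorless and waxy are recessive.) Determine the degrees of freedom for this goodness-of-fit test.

3

A dihybrid F₂ with independent assortment and complete dominance at both loci gives a 9:3:3:1 phenotypic ratio.
A goodness-of-fit test with 4 phenotype classes has df = 4 − 1 = 3.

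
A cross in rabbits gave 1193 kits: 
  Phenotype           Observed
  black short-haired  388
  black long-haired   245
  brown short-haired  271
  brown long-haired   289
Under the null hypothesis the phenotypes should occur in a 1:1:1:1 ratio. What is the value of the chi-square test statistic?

39.292

The 1:1:1:1 ratio has 4 parts, so with N = 1193 the expected counts are:
  black short-haired: 1193 × 1/4 = 298.25
  black long-haired: 1193 × 1/4 = 298.25
  brown short-haired: 1193 × 1/4 = 298.25
  brown long-haired: 1193 × 1/4 = 298.25
χ² = Σ (O − E)² / E
  black short-haired: (388 − 298.25)² / 298.25 = 27.0078
  black long-haired: (245 − 298.25)² / 298.25 = 9.5073
  brown short-haired: (271 − 298.25)² / 298.25 = 2.4897
  brown long-haired: (289 − 298.25)² / 298.25 = 0.2869
χ² = 27.0078 + 9.5073 + 2.4897 + 0.2869 = 39.2917 ≈ 39.292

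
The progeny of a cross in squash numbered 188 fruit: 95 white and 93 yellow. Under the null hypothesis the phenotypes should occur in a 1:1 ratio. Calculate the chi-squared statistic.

0.021

Total ratio parts = 2. Expected numbers out of 188:
  white: 188 × 1/2 = 94
  yellow: 188 × 1/2 = 94
χ² = Σ (O − E)² / E
  white: (95 − 94)² / 94 = 0.0106
  yellow: (93 − 94)² / 94 = 0.0106
χ² = 0.0106 + 0.0106 = 0.0212 ≈ 0.021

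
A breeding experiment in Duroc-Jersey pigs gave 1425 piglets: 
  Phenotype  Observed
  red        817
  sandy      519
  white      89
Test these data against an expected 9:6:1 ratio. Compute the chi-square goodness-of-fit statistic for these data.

0.740

Under the 9:6:1 hypothesis (Σ ratio = 16, N = 1425):
  red: 1425 × 9/16 = 801.5625
  sandy: 1425 × 6/16 = 534.375
  white: 1425 × 1/16 = 89.0625
χ² = Σ (O − E)² / E
  red: (817 − 801.5625)² / 801.5625 = 0.2973
  sandy: (519 − 534.375)² / 534.375 = 0.4424
  white: (89 − 89.0625)² / 89.0625 = 0.0000
χ² = 0.2973 + 0.4424 + 0.0000 = 0.7397 ≈ 0.740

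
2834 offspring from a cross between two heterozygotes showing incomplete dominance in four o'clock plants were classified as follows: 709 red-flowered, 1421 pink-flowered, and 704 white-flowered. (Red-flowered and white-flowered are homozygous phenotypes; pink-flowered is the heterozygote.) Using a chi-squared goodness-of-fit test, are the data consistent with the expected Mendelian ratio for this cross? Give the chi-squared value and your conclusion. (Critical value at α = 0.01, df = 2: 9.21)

0.040; consistent

With incomplete dominance, a heterozygote × heterozygote cross gives a 1:2:1 phenotypic ratio.
Total ratio parts = 4. Expected numbers out of 2834:
  red-flowered: 2834 × 1/4 = 708.5
  pink-flowered: 2834 × 2/4 = 1417
  white-flowered: 2834 × 1/4 = 708.5
χ² = Σ (O − E)² / E
  red-flowered: (709 − 708.5)² / 708.5 = 0.0004
  pink-flowered: (1421 − 1417)² / 1417 = 0.0113
  white-flowered: (704 − 708.5)² / 708.5 = 0.0286
χ² = 0.0004 + 0.0113 + 0.0286 = 0.0403 ≈ 0.040
Degrees of freedom = 3 − 1 = 2; critical value at α = 0.01 is 9.21.
Since 0.040 < 9.21, we fail to reject the null hypothesis — the data are consistent with the 1:2:1 ratio.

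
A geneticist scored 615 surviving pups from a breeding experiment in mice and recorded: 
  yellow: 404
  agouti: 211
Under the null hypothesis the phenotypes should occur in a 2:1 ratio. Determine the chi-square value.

0.263

Under the 2:1 hypothesis (Σ ratio = 3, N = 615):
  yellow: 615 × 2/3 = 410
  agouti: 615 × 1/3 = 205
χ² = Σ (O − E)² / E
  yellow: (404 − 410)² / 410 = 0.0878
  agouti: (211 − 205)² / 205 = 0.1756
χ² = 0.0878 + 0.1756 = 0.2634 ≈ 0.263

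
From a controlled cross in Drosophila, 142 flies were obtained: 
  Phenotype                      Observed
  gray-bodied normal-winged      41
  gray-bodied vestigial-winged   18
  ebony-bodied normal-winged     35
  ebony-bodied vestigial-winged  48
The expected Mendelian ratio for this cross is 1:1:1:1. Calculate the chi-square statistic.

Expected counts for N = 142 under a 1:1:1:1 ratio (total parts = 4):
  gray-bodied normal-winged: 142 × 1/4 = 35.5
  gray-bodied vestigial-winged: 142 × 1/4 = 35.5
  ebony-bodied normal-winged: 142 × 1/4 = 35.5
  ebony-bodied vestigial-winged: 142 × 1/4 = 35.5
χ² = Σ (O − E)² / E
  gray-bodied normal-winged: (41 − 35.5)² / 35.5 = 0.8521
  gray-bodied vestigial-winged: (18 − 35.5)² / 35.5 = 8.6268
  ebony-bodied normal-winged: (35 − 35.5)² / 35.5 = 0.0070
  ebony-bodied vestigial-winged: (48 − 35.5)² / 35.5 = 4.4014
χ² = 0.8521 + 8.6268 + 0.0070 + 4.4014 = 13.8873 ≈ 13.887

13.887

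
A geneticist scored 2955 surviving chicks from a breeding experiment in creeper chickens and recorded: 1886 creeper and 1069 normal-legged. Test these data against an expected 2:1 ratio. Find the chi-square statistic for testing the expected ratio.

Expected counts for N = 2955 under a 2:1 ratio (total parts = 3):
  creeper: 2955 × 2/3 = 1970
  normal-legged: 2955 × 1/3 = 985
χ² = Σ (O − E)² / E
  creeper: (1886 − 1970)² / 1970 = 3.5817
  normal-legged: (1069 − 985)² / 985 = 7.1635
χ² = 3.5817 + 7.1635 = 10.7452 ≈ 10.745

10.745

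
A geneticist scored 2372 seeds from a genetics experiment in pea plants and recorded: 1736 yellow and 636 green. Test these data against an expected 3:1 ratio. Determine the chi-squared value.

Total ratio parts = 4. Expected numbers out of 2372:
  yellow: 2372 × 3/4 = 1779
  green: 2372 × 1/4 = 593
χ² = Σ (O − E)² / E
  yellow: (1736 − 1779)² / 1779 = 1.0393
  green: (636 − 593)² / 593 = 3.1180
χ² = 1.0393 + 3.1180 = 4.1573 ≈ 4.157

4.157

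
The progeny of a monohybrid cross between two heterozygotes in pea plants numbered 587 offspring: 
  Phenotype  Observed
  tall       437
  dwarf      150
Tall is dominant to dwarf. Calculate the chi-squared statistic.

0.096

For a monohybrid cross between heterozygotes with complete dominance, the expected phenotypic ratio is 3:1.
Expected counts for N = 587 under a 3:1 ratio (total parts = 4):
  tall: 587 × 3/4 = 440.25
  dwarf: 587 × 1/4 = 146.75
χ² = Σ (O − E)² / E
  tall: (437 − 440.25)² / 440.25 = 0.0240
  dwarf: (150 − 146.75)² / 146.75 = 0.0720
χ² = 0.0240 + 0.0720 = 0.096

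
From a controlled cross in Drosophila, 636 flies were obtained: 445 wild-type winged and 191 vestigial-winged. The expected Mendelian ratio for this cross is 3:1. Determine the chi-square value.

The 3:1 ratio has 4 parts, so with N = 636 the expected counts are:
  wild-type winged: 636 × 3/4 = 477
  vestigial-winged: 636 × 1/4 = 159
χ² = Σ (O − E)² / E
  wild-type winged: (445 − 477)² / 477 = 2.1468
  vestigial-winged: (191 − 159)² / 159 = 6.4403
χ² = 2.1468 + 6.4403 = 8.5871 ≈ 8.587

8.587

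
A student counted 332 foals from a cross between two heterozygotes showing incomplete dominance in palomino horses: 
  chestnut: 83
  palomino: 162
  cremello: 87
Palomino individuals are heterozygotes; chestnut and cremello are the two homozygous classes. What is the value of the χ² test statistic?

With incomplete dominance, a heterozygote × heterozygote cross gives a 1:2:1 phenotypic ratio.
Expected counts for N = 332 under a 1:2:1 ratio (total parts = 4):
  chestnut: 332 × 1/4 = 83
  palomino: 332 × 2/4 = 166
  cremello: 332 × 1/4 = 83
χ² = Σ (O − E)² / E
  chestnut: (83 − 83)² / 83 = 0.0000
  palomino: (162 − 166)² / 166 = 0.0964
  cremello: (87 − 83)² / 83 = 0.1928
χ² = 0.0000 + 0.0964 + 0.1928 = 0.2892 ≈ 0.289

0.289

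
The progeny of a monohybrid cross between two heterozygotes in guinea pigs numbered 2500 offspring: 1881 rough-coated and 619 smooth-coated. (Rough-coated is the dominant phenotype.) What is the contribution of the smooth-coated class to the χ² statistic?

0.058

For a monohybrid cross between heterozygotes with complete dominance, the expected phenotypic ratio is 3:1.
The 3:1 ratio has 4 parts, so with N = 2500 the expected counts are:
  rough-coated: 2500 × 3/4 = 1875
  smooth-coated: 2500 × 1/4 = 625
Contribution of smooth-coated: (619 − 625)² / 625 = 0.0576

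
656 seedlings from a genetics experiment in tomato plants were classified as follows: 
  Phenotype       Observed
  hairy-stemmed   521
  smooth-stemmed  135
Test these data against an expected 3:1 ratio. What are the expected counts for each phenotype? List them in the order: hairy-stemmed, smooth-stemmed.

492, 164

The 3:1 ratio has 4 parts, so with N = 656 the expected counts are:
  hairy-stemmed: 656 × 3/4 = 492
  smooth-stemmed: 656 × 1/4 = 164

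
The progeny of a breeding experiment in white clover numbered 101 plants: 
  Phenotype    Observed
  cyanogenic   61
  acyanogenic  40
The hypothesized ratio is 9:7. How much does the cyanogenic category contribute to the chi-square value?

0.309

Under the 9:7 hypothesis (Σ ratio = 16, N = 101):
  cyanogenic: 101 × 9/16 = 56.8125
  acyanogenic: 101 × 7/16 = 44.1875
Contribution of cyanogenic: (61 − 56.8125)² / 56.8125 = 0.3086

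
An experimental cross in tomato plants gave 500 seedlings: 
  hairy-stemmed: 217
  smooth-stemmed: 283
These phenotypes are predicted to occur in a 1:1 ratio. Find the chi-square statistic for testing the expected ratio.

8.712

The 1:1 ratio has 2 parts, so with N = 500 the expected counts are:
  hairy-stemmed: 500 × 1/2 = 250
  smooth-stemmed: 500 × 1/2 = 250
χ² = Σ (O − E)² / E
  hairy-stemmed: (217 − 250)² / 250 = 4.3560
  smooth-stemmed: (283 − 250)² / 250 = 4.3560
χ² = 4.3560 + 4.3560 = 8.712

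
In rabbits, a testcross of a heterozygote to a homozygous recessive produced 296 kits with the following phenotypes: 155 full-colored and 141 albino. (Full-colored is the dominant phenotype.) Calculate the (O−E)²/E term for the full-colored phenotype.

A testcross of a heterozygote (Aa × aa) gives a 1:1 phenotypic ratio.
Total ratio parts = 2. Expected numbers out of 296:
  full-colored: 296 × 1/2 = 148
  albino: 296 × 1/2 = 148
Contribution of full-colored: (155 − 148)² / 148 = 0.3311

0.331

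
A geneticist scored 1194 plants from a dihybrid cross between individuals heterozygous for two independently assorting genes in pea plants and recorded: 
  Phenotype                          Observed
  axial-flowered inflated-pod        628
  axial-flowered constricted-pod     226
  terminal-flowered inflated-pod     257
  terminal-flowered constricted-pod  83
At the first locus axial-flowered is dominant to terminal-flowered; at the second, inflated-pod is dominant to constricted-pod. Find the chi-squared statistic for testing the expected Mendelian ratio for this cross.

8.695

A dihybrid F₂ with independent assortment and complete dominance at both loci gives a 9:3:3:1 phenotypic ratio.
Total ratio parts = 16. Expected numbers out of 1194:
  axial-flowered inflated-pod: 1194 × 9/16 = 671.625
  axial-flowered constricted-pod: 1194 × 3/16 = 223.875
  terminal-flowered inflated-pod: 1194 × 3/16 = 223.875
  terminal-flowered constricted-pod: 1194 × 1/16 = 74.625
χ² = Σ (O − E)² / E
  axial-flowered inflated-pod: (628 − 671.625)² / 671.625 = 2.8336
  axial-flowered constricted-pod: (226 − 223.875)² / 223.875 = 0.0202
  terminal-flowered inflated-pod: (257 − 223.875)² / 223.875 = 4.9012
  terminal-flowered constricted-pod: (83 − 74.625)² / 74.625 = 0.9399
χ² = 2.8336 + 0.0202 + 4.9012 + 0.9399 = 8.6949 ≈ 8.695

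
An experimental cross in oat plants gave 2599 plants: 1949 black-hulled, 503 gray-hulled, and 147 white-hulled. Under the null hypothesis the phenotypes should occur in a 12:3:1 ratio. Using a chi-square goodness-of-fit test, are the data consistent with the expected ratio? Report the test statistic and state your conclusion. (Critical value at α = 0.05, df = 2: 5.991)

Total ratio parts = 16. Expected numbers out of 2599:
  black-hulled: 2599 × 12/16 = 1949.25
  gray-hulled: 2599 × 3/16 = 487.3125
  white-hulled: 2599 × 1/16 = 162.4375
χ² = Σ (O − E)² / E
  black-hulled: (1949 − 1949.25)² / 1949.25 = 0.0000
  gray-hulled: (503 − 487.3125)² / 487.3125 = 0.5050
  white-hulled: (147 − 162.4375)² / 162.4375 = 1.4671
χ² = 0.0000 + 0.5050 + 1.4671 = 1.9721 ≈ 1.972
Degrees of freedom = 3 − 1 = 2; critical value at α = 0.05 is 5.991.
Since 1.972 < 5.991, we fail to reject the null hypothesis — the data are consistent with the 12:3:1 ratio.

1.972; consistent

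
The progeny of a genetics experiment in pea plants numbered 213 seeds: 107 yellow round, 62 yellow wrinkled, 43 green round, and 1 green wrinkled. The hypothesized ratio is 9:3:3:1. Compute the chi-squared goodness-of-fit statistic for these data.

The 9:3:3:1 ratio has 16 parts, so with N = 213 the expected counts are:
  yellow round: 213 × 9/16 = 119.8125
  yellow wrinkled: 213 × 3/16 = 39.9375
  green round: 213 × 3/16 = 39.9375
  green wrinkled: 213 × 1/16 = 13.3125
χ² = Σ (O − E)² / E
  yellow round: (107 − 119.8125)² / 119.8125 = 1.3701
  yellow wrinkled: (62 − 39.9375)² / 39.9375 = 12.1879
  green round: (43 − 39.9375)² / 39.9375 = 0.2348
  green wrinkled: (1 − 13.3125)² / 13.3125 = 11.3876
χ² = 1.3701 + 12.1879 + 0.2348 + 11.3876 = 25.1804 ≈ 25.180

25.180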